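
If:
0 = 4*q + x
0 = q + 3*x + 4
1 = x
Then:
No Solution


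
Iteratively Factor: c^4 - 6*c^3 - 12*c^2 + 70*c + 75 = (c - 5)*(c^3 - c^2 - 17*c - 15) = (c - 5)*(c + 3)*(c^2 - 4*c - 5) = (c - 5)^2*(c + 3)*(c + 1)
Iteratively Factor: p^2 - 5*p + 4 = (p - 4)*(p - 1)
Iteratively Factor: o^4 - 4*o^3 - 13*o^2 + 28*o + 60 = (o - 5)*(o^3 + o^2 - 8*o - 12) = (o - 5)*(o - 3)*(o^2 + 4*o + 4) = (o - 5)*(o - 3)*(o + 2)*(o + 2)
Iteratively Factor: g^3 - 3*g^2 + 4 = (g + 1)*(g^2 - 4*g + 4) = (g - 2)*(g + 1)*(g - 2)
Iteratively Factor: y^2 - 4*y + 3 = (y - 3)*(y - 1)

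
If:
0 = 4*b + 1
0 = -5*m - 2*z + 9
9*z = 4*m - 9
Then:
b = -1/4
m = 99/53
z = -9/53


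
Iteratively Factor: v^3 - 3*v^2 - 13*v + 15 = (v - 5)*(v^2 + 2*v - 3) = (v - 5)*(v - 1)*(v + 3)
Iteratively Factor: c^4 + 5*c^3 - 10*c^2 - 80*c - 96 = (c + 3)*(c^3 + 2*c^2 - 16*c - 32) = (c + 3)*(c + 4)*(c^2 - 2*c - 8) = (c - 4)*(c + 3)*(c + 4)*(c + 2)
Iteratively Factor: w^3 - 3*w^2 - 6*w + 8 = (w + 2)*(w^2 - 5*w + 4) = (w - 1)*(w + 2)*(w - 4)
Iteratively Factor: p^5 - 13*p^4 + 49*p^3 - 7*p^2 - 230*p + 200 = (p - 1)*(p^4 - 12*p^3 + 37*p^2 + 30*p - 200) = (p - 5)*(p - 1)*(p^3 - 7*p^2 + 2*p + 40) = (p - 5)*(p - 4)*(p - 1)*(p^2 - 3*p - 10) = (p - 5)*(p - 4)*(p - 1)*(p + 2)*(p - 5)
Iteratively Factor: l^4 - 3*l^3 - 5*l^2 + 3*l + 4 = (l - 1)*(l^3 - 2*l^2 - 7*l - 4) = (l - 1)*(l + 1)*(l^2 - 3*l - 4) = (l - 4)*(l - 1)*(l + 1)*(l + 1)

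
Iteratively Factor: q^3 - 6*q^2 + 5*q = (q - 5)*(q^2 - q) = (q - 5)*(q - 1)*(q)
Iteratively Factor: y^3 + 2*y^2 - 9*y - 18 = (y - 3)*(y^2 + 5*y + 6) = (y - 3)*(y + 2)*(y + 3)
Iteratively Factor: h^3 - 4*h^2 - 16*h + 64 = (h + 4)*(h^2 - 8*h + 16) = (h - 4)*(h + 4)*(h - 4)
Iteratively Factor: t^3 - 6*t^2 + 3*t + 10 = (t - 5)*(t^2 - t - 2) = (t - 5)*(t - 2)*(t + 1)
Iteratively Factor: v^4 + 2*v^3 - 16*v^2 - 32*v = (v - 4)*(v^3 + 6*v^2 + 8*v) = (v - 4)*(v + 2)*(v^2 + 4*v) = v*(v - 4)*(v + 2)*(v + 4)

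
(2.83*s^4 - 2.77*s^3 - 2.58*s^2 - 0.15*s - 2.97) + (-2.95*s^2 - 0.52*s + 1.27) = 2.83*s^4 - 2.77*s^3 - 5.53*s^2 - 0.67*s - 1.7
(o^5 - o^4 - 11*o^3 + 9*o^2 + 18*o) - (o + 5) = o^5 - o^4 - 11*o^3 + 9*o^2 + 17*o - 5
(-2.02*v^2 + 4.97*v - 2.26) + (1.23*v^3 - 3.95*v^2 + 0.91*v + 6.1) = 1.23*v^3 - 5.97*v^2 + 5.88*v + 3.84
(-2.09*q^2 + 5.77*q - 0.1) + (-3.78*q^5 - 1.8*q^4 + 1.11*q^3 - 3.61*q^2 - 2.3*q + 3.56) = -3.78*q^5 - 1.8*q^4 + 1.11*q^3 - 5.7*q^2 + 3.47*q + 3.46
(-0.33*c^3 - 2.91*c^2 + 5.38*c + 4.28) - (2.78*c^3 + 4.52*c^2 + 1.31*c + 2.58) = -3.11*c^3 - 7.43*c^2 + 4.07*c + 1.7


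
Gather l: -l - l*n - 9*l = l*(-n - 10)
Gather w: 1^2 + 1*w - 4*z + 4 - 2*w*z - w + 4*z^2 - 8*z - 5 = -2*w*z + 4*z^2 - 12*z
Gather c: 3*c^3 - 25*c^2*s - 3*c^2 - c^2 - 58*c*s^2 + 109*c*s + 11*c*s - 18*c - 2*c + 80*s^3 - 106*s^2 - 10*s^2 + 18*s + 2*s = 3*c^3 + c^2*(-25*s - 4) + c*(-58*s^2 + 120*s - 20) + 80*s^3 - 116*s^2 + 20*s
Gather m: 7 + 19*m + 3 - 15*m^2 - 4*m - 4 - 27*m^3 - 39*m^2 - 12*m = -27*m^3 - 54*m^2 + 3*m + 6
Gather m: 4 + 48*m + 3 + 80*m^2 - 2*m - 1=80*m^2 + 46*m + 6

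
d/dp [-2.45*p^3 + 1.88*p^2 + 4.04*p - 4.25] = -7.35*p^2 + 3.76*p + 4.04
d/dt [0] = 0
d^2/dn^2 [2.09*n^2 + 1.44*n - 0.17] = 4.18000000000000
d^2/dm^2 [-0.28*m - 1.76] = 0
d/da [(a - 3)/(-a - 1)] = -4/(a + 1)^2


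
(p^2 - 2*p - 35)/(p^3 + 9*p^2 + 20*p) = (p - 7)/(p*(p + 4))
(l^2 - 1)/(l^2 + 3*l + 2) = (l - 1)/(l + 2)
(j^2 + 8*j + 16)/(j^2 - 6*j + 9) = (j^2 + 8*j + 16)/(j^2 - 6*j + 9)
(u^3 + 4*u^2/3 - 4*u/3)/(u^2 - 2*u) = (3*u^2 + 4*u - 4)/(3*(u - 2))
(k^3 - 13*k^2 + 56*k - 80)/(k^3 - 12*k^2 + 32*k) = (k^2 - 9*k + 20)/(k*(k - 8))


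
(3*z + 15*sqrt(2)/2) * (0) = 0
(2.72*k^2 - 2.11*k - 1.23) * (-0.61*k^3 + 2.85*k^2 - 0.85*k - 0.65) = -1.6592*k^5 + 9.0391*k^4 - 7.5752*k^3 - 3.48*k^2 + 2.417*k + 0.7995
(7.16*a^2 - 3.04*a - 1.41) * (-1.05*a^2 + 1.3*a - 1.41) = -7.518*a^4 + 12.5*a^3 - 12.5671*a^2 + 2.4534*a + 1.9881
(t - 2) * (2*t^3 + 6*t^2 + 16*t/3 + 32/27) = 2*t^4 + 2*t^3 - 20*t^2/3 - 256*t/27 - 64/27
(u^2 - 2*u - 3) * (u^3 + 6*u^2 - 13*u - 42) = u^5 + 4*u^4 - 28*u^3 - 34*u^2 + 123*u + 126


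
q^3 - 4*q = q*(q - 2)*(q + 2)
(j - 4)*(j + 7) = j^2 + 3*j - 28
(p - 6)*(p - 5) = p^2 - 11*p + 30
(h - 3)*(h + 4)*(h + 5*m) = h^3 + 5*h^2*m + h^2 + 5*h*m - 12*h - 60*m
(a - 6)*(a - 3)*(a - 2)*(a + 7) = a^4 - 4*a^3 - 41*a^2 + 216*a - 252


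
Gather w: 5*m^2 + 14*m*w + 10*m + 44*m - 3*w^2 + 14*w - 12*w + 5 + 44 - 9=5*m^2 + 54*m - 3*w^2 + w*(14*m + 2) + 40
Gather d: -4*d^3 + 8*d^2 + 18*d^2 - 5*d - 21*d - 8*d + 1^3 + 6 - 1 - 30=-4*d^3 + 26*d^2 - 34*d - 24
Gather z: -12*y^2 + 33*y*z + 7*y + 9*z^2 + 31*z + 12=-12*y^2 + 7*y + 9*z^2 + z*(33*y + 31) + 12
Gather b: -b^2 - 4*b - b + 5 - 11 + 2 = -b^2 - 5*b - 4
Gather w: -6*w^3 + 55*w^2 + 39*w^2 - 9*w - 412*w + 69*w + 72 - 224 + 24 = -6*w^3 + 94*w^2 - 352*w - 128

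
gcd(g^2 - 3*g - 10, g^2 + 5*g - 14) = 1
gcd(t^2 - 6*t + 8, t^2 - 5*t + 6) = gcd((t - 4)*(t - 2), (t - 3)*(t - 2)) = t - 2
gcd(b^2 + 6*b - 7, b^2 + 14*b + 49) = b + 7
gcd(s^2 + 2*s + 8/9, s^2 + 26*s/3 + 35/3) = 1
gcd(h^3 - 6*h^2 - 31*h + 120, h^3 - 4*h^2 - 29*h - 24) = h - 8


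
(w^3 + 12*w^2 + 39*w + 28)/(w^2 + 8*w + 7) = w + 4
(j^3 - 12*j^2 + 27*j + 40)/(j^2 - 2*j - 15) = (j^2 - 7*j - 8)/(j + 3)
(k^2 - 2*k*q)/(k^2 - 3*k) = (k - 2*q)/(k - 3)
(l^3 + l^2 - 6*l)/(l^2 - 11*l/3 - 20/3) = 3*l*(-l^2 - l + 6)/(-3*l^2 + 11*l + 20)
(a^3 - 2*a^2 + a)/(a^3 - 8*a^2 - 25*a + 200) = a*(a^2 - 2*a + 1)/(a^3 - 8*a^2 - 25*a + 200)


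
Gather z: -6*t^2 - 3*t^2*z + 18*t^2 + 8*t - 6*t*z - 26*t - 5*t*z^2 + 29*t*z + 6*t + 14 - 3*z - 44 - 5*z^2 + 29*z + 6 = 12*t^2 - 12*t + z^2*(-5*t - 5) + z*(-3*t^2 + 23*t + 26) - 24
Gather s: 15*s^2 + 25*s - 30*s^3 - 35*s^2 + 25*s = -30*s^3 - 20*s^2 + 50*s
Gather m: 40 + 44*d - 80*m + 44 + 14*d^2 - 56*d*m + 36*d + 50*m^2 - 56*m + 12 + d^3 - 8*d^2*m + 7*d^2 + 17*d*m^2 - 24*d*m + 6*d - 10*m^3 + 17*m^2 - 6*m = d^3 + 21*d^2 + 86*d - 10*m^3 + m^2*(17*d + 67) + m*(-8*d^2 - 80*d - 142) + 96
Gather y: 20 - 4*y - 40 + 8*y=4*y - 20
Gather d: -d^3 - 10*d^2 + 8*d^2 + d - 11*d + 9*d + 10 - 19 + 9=-d^3 - 2*d^2 - d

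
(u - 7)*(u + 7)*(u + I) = u^3 + I*u^2 - 49*u - 49*I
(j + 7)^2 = j^2 + 14*j + 49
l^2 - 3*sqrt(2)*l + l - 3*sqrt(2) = (l + 1)*(l - 3*sqrt(2))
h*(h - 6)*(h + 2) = h^3 - 4*h^2 - 12*h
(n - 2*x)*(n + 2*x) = n^2 - 4*x^2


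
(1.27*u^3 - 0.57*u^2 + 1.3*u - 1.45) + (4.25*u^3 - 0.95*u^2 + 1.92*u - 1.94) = 5.52*u^3 - 1.52*u^2 + 3.22*u - 3.39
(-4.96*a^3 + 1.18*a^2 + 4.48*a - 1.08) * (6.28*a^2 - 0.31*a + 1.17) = -31.1488*a^5 + 8.948*a^4 + 21.9654*a^3 - 6.7906*a^2 + 5.5764*a - 1.2636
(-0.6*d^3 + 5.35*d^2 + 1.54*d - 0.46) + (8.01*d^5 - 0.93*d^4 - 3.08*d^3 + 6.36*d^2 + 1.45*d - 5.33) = 8.01*d^5 - 0.93*d^4 - 3.68*d^3 + 11.71*d^2 + 2.99*d - 5.79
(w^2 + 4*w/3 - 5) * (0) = 0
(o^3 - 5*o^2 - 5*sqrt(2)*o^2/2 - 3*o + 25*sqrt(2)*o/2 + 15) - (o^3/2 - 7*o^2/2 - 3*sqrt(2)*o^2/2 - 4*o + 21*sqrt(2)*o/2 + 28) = o^3/2 - 3*o^2/2 - sqrt(2)*o^2 + o + 2*sqrt(2)*o - 13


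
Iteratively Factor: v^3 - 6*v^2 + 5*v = (v - 5)*(v^2 - v) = v*(v - 5)*(v - 1)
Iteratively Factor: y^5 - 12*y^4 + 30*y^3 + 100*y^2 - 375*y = (y - 5)*(y^4 - 7*y^3 - 5*y^2 + 75*y) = (y - 5)^2*(y^3 - 2*y^2 - 15*y) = (y - 5)^3*(y^2 + 3*y) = (y - 5)^3*(y + 3)*(y)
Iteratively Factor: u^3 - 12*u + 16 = (u + 4)*(u^2 - 4*u + 4) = (u - 2)*(u + 4)*(u - 2)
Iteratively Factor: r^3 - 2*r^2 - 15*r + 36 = (r - 3)*(r^2 + r - 12) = (r - 3)*(r + 4)*(r - 3)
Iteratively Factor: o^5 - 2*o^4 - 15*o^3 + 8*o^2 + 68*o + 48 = (o - 4)*(o^4 + 2*o^3 - 7*o^2 - 20*o - 12) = (o - 4)*(o + 1)*(o^3 + o^2 - 8*o - 12) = (o - 4)*(o + 1)*(o + 2)*(o^2 - o - 6) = (o - 4)*(o - 3)*(o + 1)*(o + 2)*(o + 2)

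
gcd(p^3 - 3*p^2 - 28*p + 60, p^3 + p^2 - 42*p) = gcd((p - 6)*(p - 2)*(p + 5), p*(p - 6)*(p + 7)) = p - 6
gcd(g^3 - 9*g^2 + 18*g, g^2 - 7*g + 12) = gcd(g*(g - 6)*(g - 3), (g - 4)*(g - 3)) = g - 3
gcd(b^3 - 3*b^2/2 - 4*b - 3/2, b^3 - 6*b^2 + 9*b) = b - 3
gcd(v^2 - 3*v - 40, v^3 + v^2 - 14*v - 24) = 1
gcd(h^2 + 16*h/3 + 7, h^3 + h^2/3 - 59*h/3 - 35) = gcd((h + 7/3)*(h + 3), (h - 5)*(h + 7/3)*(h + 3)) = h^2 + 16*h/3 + 7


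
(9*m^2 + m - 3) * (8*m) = 72*m^3 + 8*m^2 - 24*m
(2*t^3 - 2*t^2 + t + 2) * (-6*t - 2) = -12*t^4 + 8*t^3 - 2*t^2 - 14*t - 4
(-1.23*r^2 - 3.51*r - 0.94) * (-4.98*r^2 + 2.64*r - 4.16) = 6.1254*r^4 + 14.2326*r^3 + 0.531600000000002*r^2 + 12.12*r + 3.9104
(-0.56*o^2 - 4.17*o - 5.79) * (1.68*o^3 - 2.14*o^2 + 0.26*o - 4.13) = -0.9408*o^5 - 5.8072*o^4 - 0.949*o^3 + 13.6192*o^2 + 15.7167*o + 23.9127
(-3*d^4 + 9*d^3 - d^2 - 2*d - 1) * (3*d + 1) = -9*d^5 + 24*d^4 + 6*d^3 - 7*d^2 - 5*d - 1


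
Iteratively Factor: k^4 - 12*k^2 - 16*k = (k)*(k^3 - 12*k - 16) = k*(k + 2)*(k^2 - 2*k - 8) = k*(k - 4)*(k + 2)*(k + 2)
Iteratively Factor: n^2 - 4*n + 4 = (n - 2)*(n - 2)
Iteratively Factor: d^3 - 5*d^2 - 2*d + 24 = (d - 4)*(d^2 - d - 6) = (d - 4)*(d - 3)*(d + 2)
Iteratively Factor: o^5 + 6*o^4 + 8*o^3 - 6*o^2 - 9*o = (o - 1)*(o^4 + 7*o^3 + 15*o^2 + 9*o) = o*(o - 1)*(o^3 + 7*o^2 + 15*o + 9) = o*(o - 1)*(o + 3)*(o^2 + 4*o + 3) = o*(o - 1)*(o + 3)^2*(o + 1)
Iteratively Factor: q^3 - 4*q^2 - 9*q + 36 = (q + 3)*(q^2 - 7*q + 12) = (q - 3)*(q + 3)*(q - 4)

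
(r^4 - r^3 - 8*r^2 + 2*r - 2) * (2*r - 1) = 2*r^5 - 3*r^4 - 15*r^3 + 12*r^2 - 6*r + 2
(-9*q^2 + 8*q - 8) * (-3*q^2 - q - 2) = 27*q^4 - 15*q^3 + 34*q^2 - 8*q + 16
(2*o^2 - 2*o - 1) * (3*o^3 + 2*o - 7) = 6*o^5 - 6*o^4 + o^3 - 18*o^2 + 12*o + 7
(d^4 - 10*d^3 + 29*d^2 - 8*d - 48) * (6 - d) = -d^5 + 16*d^4 - 89*d^3 + 182*d^2 - 288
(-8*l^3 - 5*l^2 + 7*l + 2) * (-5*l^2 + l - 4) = 40*l^5 + 17*l^4 - 8*l^3 + 17*l^2 - 26*l - 8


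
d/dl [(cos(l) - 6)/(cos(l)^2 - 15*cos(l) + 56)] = (cos(l)^2 - 12*cos(l) + 34)*sin(l)/(cos(l)^2 - 15*cos(l) + 56)^2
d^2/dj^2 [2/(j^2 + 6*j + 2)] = 4*(-j^2 - 6*j + 4*(j + 3)^2 - 2)/(j^2 + 6*j + 2)^3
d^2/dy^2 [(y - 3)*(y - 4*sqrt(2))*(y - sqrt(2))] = 6*y - 10*sqrt(2) - 6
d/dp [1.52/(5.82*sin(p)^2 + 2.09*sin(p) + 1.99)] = -(17.6928*sin(p) + 3.1768)*cos(p)/(5.82*sin(p)^2 + 2.09*sin(p) + 1.99)^2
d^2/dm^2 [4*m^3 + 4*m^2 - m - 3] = 24*m + 8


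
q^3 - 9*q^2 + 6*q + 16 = (q - 8)*(q - 2)*(q + 1)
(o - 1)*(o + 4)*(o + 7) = o^3 + 10*o^2 + 17*o - 28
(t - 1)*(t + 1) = t^2 - 1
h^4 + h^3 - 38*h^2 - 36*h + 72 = (h - 6)*(h - 1)*(h + 2)*(h + 6)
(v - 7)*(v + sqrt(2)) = v^2 - 7*v + sqrt(2)*v - 7*sqrt(2)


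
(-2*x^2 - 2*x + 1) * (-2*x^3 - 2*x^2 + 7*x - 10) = 4*x^5 + 8*x^4 - 12*x^3 + 4*x^2 + 27*x - 10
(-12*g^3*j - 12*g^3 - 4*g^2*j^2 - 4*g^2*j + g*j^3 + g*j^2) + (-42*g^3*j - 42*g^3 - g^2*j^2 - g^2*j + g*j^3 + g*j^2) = -54*g^3*j - 54*g^3 - 5*g^2*j^2 - 5*g^2*j + 2*g*j^3 + 2*g*j^2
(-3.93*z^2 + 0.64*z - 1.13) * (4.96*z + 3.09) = -19.4928*z^3 - 8.9693*z^2 - 3.6272*z - 3.4917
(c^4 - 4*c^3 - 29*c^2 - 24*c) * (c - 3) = c^5 - 7*c^4 - 17*c^3 + 63*c^2 + 72*c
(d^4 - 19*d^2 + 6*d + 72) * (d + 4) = d^5 + 4*d^4 - 19*d^3 - 70*d^2 + 96*d + 288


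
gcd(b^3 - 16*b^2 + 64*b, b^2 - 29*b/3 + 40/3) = b - 8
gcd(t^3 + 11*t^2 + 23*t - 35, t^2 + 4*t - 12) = 1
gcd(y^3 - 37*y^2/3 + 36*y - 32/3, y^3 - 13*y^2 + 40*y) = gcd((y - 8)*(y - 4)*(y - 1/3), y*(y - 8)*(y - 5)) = y - 8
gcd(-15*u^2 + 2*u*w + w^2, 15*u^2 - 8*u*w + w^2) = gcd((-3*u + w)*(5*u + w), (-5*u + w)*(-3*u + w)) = 3*u - w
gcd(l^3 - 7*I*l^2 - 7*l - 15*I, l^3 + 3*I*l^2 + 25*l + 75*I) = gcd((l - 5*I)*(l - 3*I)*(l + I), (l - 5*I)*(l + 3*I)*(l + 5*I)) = l - 5*I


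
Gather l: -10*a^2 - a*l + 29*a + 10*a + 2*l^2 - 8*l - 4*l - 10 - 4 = -10*a^2 + 39*a + 2*l^2 + l*(-a - 12) - 14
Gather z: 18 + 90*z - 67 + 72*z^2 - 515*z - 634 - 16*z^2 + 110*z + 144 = 56*z^2 - 315*z - 539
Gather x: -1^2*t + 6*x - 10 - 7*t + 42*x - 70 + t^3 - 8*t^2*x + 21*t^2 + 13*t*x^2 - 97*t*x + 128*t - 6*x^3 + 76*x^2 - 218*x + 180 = t^3 + 21*t^2 + 120*t - 6*x^3 + x^2*(13*t + 76) + x*(-8*t^2 - 97*t - 170) + 100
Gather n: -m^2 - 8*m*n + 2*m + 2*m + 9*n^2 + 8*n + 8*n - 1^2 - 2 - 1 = -m^2 + 4*m + 9*n^2 + n*(16 - 8*m) - 4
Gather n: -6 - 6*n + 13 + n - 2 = 5 - 5*n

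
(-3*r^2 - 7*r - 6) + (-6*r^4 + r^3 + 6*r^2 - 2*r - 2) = -6*r^4 + r^3 + 3*r^2 - 9*r - 8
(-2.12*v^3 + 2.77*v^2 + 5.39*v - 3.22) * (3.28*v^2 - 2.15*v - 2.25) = -6.9536*v^5 + 13.6436*v^4 + 16.4937*v^3 - 28.3826*v^2 - 5.2045*v + 7.245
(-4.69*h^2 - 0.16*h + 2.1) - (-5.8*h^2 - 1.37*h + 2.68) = 1.11*h^2 + 1.21*h - 0.58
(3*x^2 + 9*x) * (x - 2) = 3*x^3 + 3*x^2 - 18*x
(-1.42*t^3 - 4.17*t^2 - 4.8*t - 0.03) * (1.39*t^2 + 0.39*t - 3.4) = -1.9738*t^5 - 6.3501*t^4 - 3.4703*t^3 + 12.2643*t^2 + 16.3083*t + 0.102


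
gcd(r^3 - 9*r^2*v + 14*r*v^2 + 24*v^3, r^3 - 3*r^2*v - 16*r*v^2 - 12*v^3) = r^2 - 5*r*v - 6*v^2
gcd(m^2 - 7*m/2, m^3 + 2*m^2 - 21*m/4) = m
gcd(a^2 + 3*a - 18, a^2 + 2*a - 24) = a + 6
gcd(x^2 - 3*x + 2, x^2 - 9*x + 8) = x - 1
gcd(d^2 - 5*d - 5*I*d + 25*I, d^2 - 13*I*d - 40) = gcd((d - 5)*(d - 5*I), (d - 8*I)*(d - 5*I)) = d - 5*I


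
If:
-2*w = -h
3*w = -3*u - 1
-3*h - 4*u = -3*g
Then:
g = 2*w/3 - 4/9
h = 2*w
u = -w - 1/3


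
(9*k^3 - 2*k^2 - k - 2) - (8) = 9*k^3 - 2*k^2 - k - 10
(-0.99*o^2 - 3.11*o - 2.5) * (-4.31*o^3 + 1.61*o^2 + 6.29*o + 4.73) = 4.2669*o^5 + 11.8102*o^4 - 0.459200000000002*o^3 - 28.2696*o^2 - 30.4353*o - 11.825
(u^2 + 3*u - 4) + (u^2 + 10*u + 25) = 2*u^2 + 13*u + 21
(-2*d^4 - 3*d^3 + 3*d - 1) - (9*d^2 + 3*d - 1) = -2*d^4 - 3*d^3 - 9*d^2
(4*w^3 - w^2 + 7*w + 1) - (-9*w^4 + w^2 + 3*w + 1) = 9*w^4 + 4*w^3 - 2*w^2 + 4*w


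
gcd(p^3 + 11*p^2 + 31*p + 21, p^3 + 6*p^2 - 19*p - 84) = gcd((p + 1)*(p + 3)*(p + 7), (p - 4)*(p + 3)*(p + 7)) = p^2 + 10*p + 21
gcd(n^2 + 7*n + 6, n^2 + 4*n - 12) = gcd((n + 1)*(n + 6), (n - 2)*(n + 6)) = n + 6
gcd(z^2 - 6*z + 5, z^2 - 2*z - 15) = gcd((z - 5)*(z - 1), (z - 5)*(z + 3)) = z - 5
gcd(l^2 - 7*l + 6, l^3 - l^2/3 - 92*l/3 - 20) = l - 6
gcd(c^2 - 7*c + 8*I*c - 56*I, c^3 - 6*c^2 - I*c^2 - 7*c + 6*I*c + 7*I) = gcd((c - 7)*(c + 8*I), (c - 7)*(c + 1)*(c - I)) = c - 7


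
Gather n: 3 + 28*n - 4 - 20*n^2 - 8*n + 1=-20*n^2 + 20*n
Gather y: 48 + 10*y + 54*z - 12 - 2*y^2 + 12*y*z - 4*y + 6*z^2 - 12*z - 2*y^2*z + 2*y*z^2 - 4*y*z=y^2*(-2*z - 2) + y*(2*z^2 + 8*z + 6) + 6*z^2 + 42*z + 36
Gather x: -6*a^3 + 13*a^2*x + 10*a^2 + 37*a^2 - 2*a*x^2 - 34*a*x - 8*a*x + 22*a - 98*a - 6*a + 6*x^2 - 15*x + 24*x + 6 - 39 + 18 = -6*a^3 + 47*a^2 - 82*a + x^2*(6 - 2*a) + x*(13*a^2 - 42*a + 9) - 15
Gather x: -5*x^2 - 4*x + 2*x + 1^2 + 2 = -5*x^2 - 2*x + 3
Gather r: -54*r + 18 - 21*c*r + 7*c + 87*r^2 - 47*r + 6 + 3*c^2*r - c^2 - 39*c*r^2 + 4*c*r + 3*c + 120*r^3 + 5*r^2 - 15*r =-c^2 + 10*c + 120*r^3 + r^2*(92 - 39*c) + r*(3*c^2 - 17*c - 116) + 24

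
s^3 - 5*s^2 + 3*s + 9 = (s - 3)^2*(s + 1)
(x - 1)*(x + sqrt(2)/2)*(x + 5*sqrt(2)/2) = x^3 - x^2 + 3*sqrt(2)*x^2 - 3*sqrt(2)*x + 5*x/2 - 5/2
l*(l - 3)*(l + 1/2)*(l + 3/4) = l^4 - 7*l^3/4 - 27*l^2/8 - 9*l/8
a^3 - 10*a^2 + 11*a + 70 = (a - 7)*(a - 5)*(a + 2)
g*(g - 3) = g^2 - 3*g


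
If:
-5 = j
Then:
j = -5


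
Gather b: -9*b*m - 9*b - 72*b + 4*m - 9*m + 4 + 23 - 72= b*(-9*m - 81) - 5*m - 45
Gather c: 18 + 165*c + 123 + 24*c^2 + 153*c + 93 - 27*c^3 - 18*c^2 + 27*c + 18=-27*c^3 + 6*c^2 + 345*c + 252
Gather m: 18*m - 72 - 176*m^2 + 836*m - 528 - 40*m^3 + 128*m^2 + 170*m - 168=-40*m^3 - 48*m^2 + 1024*m - 768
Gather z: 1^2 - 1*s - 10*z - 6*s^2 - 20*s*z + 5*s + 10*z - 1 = -6*s^2 - 20*s*z + 4*s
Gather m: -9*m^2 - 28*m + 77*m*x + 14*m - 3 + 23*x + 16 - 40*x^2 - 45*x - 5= -9*m^2 + m*(77*x - 14) - 40*x^2 - 22*x + 8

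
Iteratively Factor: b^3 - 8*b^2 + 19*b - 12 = (b - 1)*(b^2 - 7*b + 12) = (b - 3)*(b - 1)*(b - 4)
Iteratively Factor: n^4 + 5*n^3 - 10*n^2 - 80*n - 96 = (n + 3)*(n^3 + 2*n^2 - 16*n - 32) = (n + 3)*(n + 4)*(n^2 - 2*n - 8) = (n - 4)*(n + 3)*(n + 4)*(n + 2)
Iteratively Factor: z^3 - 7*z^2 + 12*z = (z - 3)*(z^2 - 4*z) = z*(z - 3)*(z - 4)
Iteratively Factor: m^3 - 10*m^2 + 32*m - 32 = (m - 2)*(m^2 - 8*m + 16) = (m - 4)*(m - 2)*(m - 4)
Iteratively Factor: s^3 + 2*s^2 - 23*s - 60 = (s + 4)*(s^2 - 2*s - 15) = (s - 5)*(s + 4)*(s + 3)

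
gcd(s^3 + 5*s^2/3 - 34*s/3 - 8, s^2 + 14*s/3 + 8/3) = s^2 + 14*s/3 + 8/3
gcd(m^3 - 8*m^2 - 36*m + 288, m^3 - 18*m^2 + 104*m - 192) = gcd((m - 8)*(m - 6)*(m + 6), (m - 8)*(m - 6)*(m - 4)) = m^2 - 14*m + 48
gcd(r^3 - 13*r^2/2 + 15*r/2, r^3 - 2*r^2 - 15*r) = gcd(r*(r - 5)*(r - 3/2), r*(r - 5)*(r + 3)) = r^2 - 5*r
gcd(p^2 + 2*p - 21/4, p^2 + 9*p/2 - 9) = p - 3/2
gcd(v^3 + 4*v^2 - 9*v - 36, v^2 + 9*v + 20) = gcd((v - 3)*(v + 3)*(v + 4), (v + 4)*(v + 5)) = v + 4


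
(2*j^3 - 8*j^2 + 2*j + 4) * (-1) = -2*j^3 + 8*j^2 - 2*j - 4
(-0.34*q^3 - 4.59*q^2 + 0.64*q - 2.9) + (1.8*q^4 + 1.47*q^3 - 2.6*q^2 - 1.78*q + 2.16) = 1.8*q^4 + 1.13*q^3 - 7.19*q^2 - 1.14*q - 0.74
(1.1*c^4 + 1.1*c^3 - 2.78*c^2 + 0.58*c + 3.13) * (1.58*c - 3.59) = 1.738*c^5 - 2.211*c^4 - 8.3414*c^3 + 10.8966*c^2 + 2.8632*c - 11.2367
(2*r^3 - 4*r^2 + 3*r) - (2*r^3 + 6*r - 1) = -4*r^2 - 3*r + 1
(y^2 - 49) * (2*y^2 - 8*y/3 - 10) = 2*y^4 - 8*y^3/3 - 108*y^2 + 392*y/3 + 490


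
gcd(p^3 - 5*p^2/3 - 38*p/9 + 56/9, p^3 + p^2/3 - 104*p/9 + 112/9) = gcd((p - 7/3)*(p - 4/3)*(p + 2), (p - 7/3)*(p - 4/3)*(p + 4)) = p^2 - 11*p/3 + 28/9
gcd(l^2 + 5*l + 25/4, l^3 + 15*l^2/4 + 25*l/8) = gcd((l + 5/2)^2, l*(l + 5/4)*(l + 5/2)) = l + 5/2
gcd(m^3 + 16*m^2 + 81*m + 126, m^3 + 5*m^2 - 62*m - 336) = m^2 + 13*m + 42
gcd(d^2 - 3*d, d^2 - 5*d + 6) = d - 3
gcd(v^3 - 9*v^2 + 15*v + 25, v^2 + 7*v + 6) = v + 1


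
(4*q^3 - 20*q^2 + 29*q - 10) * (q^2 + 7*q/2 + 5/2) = 4*q^5 - 6*q^4 - 31*q^3 + 83*q^2/2 + 75*q/2 - 25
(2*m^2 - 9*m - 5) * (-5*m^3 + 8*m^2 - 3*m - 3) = -10*m^5 + 61*m^4 - 53*m^3 - 19*m^2 + 42*m + 15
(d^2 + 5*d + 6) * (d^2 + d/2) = d^4 + 11*d^3/2 + 17*d^2/2 + 3*d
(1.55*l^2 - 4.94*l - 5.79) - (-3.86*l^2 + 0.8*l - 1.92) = 5.41*l^2 - 5.74*l - 3.87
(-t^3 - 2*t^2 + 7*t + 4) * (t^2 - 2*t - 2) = -t^5 + 13*t^3 - 6*t^2 - 22*t - 8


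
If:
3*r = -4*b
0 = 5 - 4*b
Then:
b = 5/4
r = -5/3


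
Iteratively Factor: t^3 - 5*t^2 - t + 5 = (t + 1)*(t^2 - 6*t + 5) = (t - 1)*(t + 1)*(t - 5)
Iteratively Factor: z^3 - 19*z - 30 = (z + 3)*(z^2 - 3*z - 10) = (z + 2)*(z + 3)*(z - 5)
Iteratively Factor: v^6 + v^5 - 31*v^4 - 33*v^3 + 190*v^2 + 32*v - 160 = (v - 5)*(v^5 + 6*v^4 - v^3 - 38*v^2 + 32) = (v - 5)*(v - 2)*(v^4 + 8*v^3 + 15*v^2 - 8*v - 16) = (v - 5)*(v - 2)*(v + 1)*(v^3 + 7*v^2 + 8*v - 16) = (v - 5)*(v - 2)*(v + 1)*(v + 4)*(v^2 + 3*v - 4) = (v - 5)*(v - 2)*(v - 1)*(v + 1)*(v + 4)*(v + 4)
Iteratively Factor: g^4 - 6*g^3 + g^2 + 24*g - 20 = (g - 2)*(g^3 - 4*g^2 - 7*g + 10) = (g - 5)*(g - 2)*(g^2 + g - 2) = (g - 5)*(g - 2)*(g - 1)*(g + 2)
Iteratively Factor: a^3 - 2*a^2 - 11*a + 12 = (a + 3)*(a^2 - 5*a + 4) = (a - 1)*(a + 3)*(a - 4)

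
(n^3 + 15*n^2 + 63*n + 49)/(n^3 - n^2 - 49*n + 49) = (n^2 + 8*n + 7)/(n^2 - 8*n + 7)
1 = 1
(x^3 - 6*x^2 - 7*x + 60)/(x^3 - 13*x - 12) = (x - 5)/(x + 1)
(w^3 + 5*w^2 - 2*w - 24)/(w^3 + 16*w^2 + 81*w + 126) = (w^2 + 2*w - 8)/(w^2 + 13*w + 42)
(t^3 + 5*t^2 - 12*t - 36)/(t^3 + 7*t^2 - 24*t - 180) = (t^2 - t - 6)/(t^2 + t - 30)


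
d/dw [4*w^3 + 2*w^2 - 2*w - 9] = 12*w^2 + 4*w - 2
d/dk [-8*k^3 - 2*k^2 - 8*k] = -24*k^2 - 4*k - 8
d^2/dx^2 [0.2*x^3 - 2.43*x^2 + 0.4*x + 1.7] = 1.2*x - 4.86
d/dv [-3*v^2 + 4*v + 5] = 4 - 6*v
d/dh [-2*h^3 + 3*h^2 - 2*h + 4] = -6*h^2 + 6*h - 2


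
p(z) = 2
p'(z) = 0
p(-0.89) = 2.00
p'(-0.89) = 0.00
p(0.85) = 2.00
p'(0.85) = 0.00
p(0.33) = 2.00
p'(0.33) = 0.00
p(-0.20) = 2.00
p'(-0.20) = 0.00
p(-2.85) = 2.00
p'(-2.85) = 0.00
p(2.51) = 2.00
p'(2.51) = 0.00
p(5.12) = 2.00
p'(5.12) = 0.00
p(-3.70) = 2.00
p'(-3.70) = 0.00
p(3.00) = 2.00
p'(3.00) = 0.00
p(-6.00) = 2.00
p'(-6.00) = 0.00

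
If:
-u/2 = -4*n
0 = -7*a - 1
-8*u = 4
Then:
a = -1/7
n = -1/16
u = -1/2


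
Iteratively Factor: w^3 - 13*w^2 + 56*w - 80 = (w - 4)*(w^2 - 9*w + 20) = (w - 5)*(w - 4)*(w - 4)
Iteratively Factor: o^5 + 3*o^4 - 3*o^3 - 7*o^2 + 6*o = (o + 3)*(o^4 - 3*o^2 + 2*o) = o*(o + 3)*(o^3 - 3*o + 2) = o*(o + 2)*(o + 3)*(o^2 - 2*o + 1) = o*(o - 1)*(o + 2)*(o + 3)*(o - 1)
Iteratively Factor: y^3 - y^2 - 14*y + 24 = (y - 3)*(y^2 + 2*y - 8) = (y - 3)*(y + 4)*(y - 2)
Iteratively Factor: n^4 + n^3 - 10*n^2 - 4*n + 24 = (n + 2)*(n^3 - n^2 - 8*n + 12) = (n - 2)*(n + 2)*(n^2 + n - 6) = (n - 2)^2*(n + 2)*(n + 3)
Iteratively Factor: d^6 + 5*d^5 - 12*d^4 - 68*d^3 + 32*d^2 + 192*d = (d - 2)*(d^5 + 7*d^4 + 2*d^3 - 64*d^2 - 96*d) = d*(d - 2)*(d^4 + 7*d^3 + 2*d^2 - 64*d - 96) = d*(d - 2)*(d + 4)*(d^3 + 3*d^2 - 10*d - 24) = d*(d - 3)*(d - 2)*(d + 4)*(d^2 + 6*d + 8) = d*(d - 3)*(d - 2)*(d + 2)*(d + 4)*(d + 4)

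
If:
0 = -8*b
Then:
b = 0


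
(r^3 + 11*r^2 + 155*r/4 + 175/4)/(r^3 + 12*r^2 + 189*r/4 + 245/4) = (2*r + 5)/(2*r + 7)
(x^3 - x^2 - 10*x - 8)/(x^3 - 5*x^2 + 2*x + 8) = (x + 2)/(x - 2)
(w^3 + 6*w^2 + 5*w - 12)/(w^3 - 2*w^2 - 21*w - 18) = (w^2 + 3*w - 4)/(w^2 - 5*w - 6)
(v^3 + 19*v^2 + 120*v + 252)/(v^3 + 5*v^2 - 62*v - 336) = (v + 6)/(v - 8)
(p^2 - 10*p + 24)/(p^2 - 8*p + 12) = (p - 4)/(p - 2)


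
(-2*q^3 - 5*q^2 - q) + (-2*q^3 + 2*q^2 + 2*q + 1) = -4*q^3 - 3*q^2 + q + 1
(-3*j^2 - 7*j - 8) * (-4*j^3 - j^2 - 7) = 12*j^5 + 31*j^4 + 39*j^3 + 29*j^2 + 49*j + 56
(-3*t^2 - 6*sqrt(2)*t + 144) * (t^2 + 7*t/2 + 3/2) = -3*t^4 - 21*t^3/2 - 6*sqrt(2)*t^3 - 21*sqrt(2)*t^2 + 279*t^2/2 - 9*sqrt(2)*t + 504*t + 216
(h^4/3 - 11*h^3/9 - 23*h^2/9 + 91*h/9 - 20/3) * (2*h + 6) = 2*h^5/3 - 4*h^4/9 - 112*h^3/9 + 44*h^2/9 + 142*h/3 - 40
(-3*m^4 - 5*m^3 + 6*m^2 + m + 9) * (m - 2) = -3*m^5 + m^4 + 16*m^3 - 11*m^2 + 7*m - 18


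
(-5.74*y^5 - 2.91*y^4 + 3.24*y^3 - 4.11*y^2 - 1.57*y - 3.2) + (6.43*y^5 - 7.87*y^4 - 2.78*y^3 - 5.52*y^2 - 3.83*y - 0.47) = 0.69*y^5 - 10.78*y^4 + 0.46*y^3 - 9.63*y^2 - 5.4*y - 3.67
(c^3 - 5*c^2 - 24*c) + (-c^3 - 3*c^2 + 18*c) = -8*c^2 - 6*c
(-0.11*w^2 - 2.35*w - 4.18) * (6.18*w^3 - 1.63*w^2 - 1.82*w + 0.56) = -0.6798*w^5 - 14.3437*w^4 - 21.8017*w^3 + 11.0288*w^2 + 6.2916*w - 2.3408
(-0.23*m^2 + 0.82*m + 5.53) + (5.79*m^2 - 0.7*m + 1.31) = 5.56*m^2 + 0.12*m + 6.84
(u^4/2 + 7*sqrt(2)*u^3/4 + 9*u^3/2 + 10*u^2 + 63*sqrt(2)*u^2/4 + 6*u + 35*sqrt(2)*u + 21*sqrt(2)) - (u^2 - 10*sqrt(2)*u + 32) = u^4/2 + 7*sqrt(2)*u^3/4 + 9*u^3/2 + 9*u^2 + 63*sqrt(2)*u^2/4 + 6*u + 45*sqrt(2)*u - 32 + 21*sqrt(2)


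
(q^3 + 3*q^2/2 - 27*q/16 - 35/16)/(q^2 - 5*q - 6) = (q^2 + q/2 - 35/16)/(q - 6)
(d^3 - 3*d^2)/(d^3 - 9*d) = d/(d + 3)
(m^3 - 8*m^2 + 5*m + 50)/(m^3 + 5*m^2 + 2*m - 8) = (m^2 - 10*m + 25)/(m^2 + 3*m - 4)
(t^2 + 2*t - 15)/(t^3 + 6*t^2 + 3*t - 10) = (t - 3)/(t^2 + t - 2)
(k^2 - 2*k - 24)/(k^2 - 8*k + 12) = (k + 4)/(k - 2)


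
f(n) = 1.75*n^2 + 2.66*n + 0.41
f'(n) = 3.5*n + 2.66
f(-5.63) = 40.90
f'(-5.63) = -17.04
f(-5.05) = 31.61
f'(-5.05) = -15.02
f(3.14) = 26.02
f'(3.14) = 13.65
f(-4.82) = 28.25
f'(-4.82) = -14.21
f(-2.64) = 5.58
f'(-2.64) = -6.58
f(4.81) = 53.69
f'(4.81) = 19.50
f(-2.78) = 6.54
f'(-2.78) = -7.07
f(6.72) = 97.31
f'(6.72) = 26.18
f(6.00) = 79.37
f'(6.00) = 23.66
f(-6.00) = 47.45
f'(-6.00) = -18.34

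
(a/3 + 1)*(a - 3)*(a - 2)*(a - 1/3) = a^4/3 - 7*a^3/9 - 25*a^2/9 + 7*a - 2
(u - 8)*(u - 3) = u^2 - 11*u + 24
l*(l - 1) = l^2 - l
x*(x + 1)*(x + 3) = x^3 + 4*x^2 + 3*x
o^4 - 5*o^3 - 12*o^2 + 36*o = o*(o - 6)*(o - 2)*(o + 3)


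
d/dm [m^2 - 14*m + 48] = 2*m - 14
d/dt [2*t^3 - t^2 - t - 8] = 6*t^2 - 2*t - 1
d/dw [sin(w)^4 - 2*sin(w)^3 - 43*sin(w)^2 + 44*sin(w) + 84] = 2*(2*sin(w)^3 - 3*sin(w)^2 - 43*sin(w) + 22)*cos(w)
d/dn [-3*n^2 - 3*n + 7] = -6*n - 3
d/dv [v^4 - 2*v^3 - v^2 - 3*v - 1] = 4*v^3 - 6*v^2 - 2*v - 3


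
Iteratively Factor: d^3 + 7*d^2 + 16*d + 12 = (d + 3)*(d^2 + 4*d + 4) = (d + 2)*(d + 3)*(d + 2)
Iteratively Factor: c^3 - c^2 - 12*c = (c)*(c^2 - c - 12) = c*(c + 3)*(c - 4)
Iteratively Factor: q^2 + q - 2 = (q + 2)*(q - 1)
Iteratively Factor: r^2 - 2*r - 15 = (r + 3)*(r - 5)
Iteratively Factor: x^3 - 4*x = (x + 2)*(x^2 - 2*x) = (x - 2)*(x + 2)*(x)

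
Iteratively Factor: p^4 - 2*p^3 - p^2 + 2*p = (p)*(p^3 - 2*p^2 - p + 2) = p*(p - 2)*(p^2 - 1) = p*(p - 2)*(p + 1)*(p - 1)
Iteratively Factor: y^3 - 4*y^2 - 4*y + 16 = (y - 2)*(y^2 - 2*y - 8) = (y - 2)*(y + 2)*(y - 4)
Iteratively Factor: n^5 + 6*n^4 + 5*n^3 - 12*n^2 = (n)*(n^4 + 6*n^3 + 5*n^2 - 12*n) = n*(n + 4)*(n^3 + 2*n^2 - 3*n) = n*(n - 1)*(n + 4)*(n^2 + 3*n) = n*(n - 1)*(n + 3)*(n + 4)*(n)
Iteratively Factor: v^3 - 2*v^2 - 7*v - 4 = (v - 4)*(v^2 + 2*v + 1) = (v - 4)*(v + 1)*(v + 1)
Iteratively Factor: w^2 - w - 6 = (w - 3)*(w + 2)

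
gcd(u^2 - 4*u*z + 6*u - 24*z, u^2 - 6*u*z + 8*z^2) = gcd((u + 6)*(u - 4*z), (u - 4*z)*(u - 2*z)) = -u + 4*z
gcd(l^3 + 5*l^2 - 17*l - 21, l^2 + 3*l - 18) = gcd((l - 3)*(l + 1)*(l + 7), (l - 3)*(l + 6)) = l - 3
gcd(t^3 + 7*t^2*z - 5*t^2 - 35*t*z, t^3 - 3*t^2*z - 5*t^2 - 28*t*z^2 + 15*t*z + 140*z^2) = t - 5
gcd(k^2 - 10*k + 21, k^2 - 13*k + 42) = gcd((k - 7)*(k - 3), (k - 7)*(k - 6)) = k - 7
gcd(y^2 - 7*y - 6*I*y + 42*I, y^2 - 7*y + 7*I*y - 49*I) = y - 7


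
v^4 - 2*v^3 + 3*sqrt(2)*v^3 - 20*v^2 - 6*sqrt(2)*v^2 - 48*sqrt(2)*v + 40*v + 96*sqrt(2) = (v - 2)*(v - 3*sqrt(2))*(v + 2*sqrt(2))*(v + 4*sqrt(2))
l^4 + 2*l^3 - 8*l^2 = l^2*(l - 2)*(l + 4)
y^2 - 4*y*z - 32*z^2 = (y - 8*z)*(y + 4*z)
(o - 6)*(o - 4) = o^2 - 10*o + 24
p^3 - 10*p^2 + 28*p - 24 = (p - 6)*(p - 2)^2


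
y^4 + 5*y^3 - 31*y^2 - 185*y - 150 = (y - 6)*(y + 1)*(y + 5)^2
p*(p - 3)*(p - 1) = p^3 - 4*p^2 + 3*p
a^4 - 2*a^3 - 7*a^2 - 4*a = a*(a - 4)*(a + 1)^2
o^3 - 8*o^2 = o^2*(o - 8)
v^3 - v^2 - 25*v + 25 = (v - 5)*(v - 1)*(v + 5)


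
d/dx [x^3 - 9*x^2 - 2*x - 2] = 3*x^2 - 18*x - 2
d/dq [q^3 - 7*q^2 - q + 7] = 3*q^2 - 14*q - 1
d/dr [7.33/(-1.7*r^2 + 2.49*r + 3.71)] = (24.922*r - 18.2517)/(-1.7*r^2 + 2.49*r + 3.71)^2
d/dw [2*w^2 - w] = 4*w - 1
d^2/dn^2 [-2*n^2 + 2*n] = -4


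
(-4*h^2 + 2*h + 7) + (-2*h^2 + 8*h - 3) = -6*h^2 + 10*h + 4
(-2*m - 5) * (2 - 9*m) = 18*m^2 + 41*m - 10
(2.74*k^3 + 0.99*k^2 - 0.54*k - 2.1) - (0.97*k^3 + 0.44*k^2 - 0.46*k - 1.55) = 1.77*k^3 + 0.55*k^2 - 0.08*k - 0.55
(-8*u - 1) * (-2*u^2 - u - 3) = 16*u^3 + 10*u^2 + 25*u + 3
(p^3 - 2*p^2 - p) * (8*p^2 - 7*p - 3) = 8*p^5 - 23*p^4 + 3*p^3 + 13*p^2 + 3*p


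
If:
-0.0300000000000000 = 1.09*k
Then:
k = -0.03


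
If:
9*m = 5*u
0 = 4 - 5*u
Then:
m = 4/9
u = 4/5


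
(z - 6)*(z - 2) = z^2 - 8*z + 12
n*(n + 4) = n^2 + 4*n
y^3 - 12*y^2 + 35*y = y*(y - 7)*(y - 5)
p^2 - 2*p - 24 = (p - 6)*(p + 4)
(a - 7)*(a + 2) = a^2 - 5*a - 14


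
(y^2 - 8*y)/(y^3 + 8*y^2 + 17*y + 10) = y*(y - 8)/(y^3 + 8*y^2 + 17*y + 10)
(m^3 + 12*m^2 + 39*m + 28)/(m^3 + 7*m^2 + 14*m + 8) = (m + 7)/(m + 2)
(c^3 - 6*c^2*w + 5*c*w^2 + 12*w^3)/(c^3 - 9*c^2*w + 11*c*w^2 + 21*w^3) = (-c + 4*w)/(-c + 7*w)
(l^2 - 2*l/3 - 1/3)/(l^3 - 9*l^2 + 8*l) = (l + 1/3)/(l*(l - 8))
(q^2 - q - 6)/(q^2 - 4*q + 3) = (q + 2)/(q - 1)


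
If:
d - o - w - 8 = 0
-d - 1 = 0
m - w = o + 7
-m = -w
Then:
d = -1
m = -2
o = -7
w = -2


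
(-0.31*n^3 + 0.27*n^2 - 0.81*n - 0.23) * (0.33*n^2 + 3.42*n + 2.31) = -0.1023*n^5 - 0.9711*n^4 - 0.06*n^3 - 2.2224*n^2 - 2.6577*n - 0.5313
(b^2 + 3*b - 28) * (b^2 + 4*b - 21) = b^4 + 7*b^3 - 37*b^2 - 175*b + 588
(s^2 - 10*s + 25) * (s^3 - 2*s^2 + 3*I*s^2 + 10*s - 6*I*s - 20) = s^5 - 12*s^4 + 3*I*s^4 + 55*s^3 - 36*I*s^3 - 170*s^2 + 135*I*s^2 + 450*s - 150*I*s - 500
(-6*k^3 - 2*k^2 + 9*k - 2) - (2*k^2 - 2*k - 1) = -6*k^3 - 4*k^2 + 11*k - 1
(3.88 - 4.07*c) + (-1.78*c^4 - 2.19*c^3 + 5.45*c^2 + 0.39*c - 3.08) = -1.78*c^4 - 2.19*c^3 + 5.45*c^2 - 3.68*c + 0.8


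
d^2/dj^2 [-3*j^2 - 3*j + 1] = -6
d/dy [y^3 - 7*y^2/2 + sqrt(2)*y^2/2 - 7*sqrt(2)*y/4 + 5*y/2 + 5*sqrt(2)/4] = 3*y^2 - 7*y + sqrt(2)*y - 7*sqrt(2)/4 + 5/2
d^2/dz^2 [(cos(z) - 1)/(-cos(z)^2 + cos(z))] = (cos(z)^2 - 2)/cos(z)^3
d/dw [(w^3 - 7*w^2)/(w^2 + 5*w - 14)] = w*(w^3 + 10*w^2 - 77*w + 196)/(w^4 + 10*w^3 - 3*w^2 - 140*w + 196)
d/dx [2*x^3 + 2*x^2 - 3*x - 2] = 6*x^2 + 4*x - 3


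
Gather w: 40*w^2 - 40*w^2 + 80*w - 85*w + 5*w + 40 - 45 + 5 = 0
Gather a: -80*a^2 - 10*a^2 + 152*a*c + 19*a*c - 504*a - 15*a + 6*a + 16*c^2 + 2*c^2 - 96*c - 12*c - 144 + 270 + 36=-90*a^2 + a*(171*c - 513) + 18*c^2 - 108*c + 162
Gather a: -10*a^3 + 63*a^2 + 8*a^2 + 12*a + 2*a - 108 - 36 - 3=-10*a^3 + 71*a^2 + 14*a - 147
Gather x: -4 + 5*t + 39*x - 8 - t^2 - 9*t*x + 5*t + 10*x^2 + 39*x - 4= -t^2 + 10*t + 10*x^2 + x*(78 - 9*t) - 16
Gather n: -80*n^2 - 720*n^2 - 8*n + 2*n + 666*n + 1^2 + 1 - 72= -800*n^2 + 660*n - 70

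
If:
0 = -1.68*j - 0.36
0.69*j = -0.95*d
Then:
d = 0.16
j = -0.21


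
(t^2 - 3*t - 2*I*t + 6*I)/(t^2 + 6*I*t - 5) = (t^2 - 3*t - 2*I*t + 6*I)/(t^2 + 6*I*t - 5)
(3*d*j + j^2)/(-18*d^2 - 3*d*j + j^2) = -j/(6*d - j)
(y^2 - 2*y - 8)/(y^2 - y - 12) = (y + 2)/(y + 3)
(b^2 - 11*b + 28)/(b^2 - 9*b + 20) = (b - 7)/(b - 5)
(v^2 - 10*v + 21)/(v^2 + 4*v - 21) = (v - 7)/(v + 7)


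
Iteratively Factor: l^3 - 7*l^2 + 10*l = (l)*(l^2 - 7*l + 10) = l*(l - 5)*(l - 2)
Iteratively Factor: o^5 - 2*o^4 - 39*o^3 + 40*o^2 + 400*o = (o + 4)*(o^4 - 6*o^3 - 15*o^2 + 100*o) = o*(o + 4)*(o^3 - 6*o^2 - 15*o + 100) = o*(o - 5)*(o + 4)*(o^2 - o - 20) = o*(o - 5)^2*(o + 4)*(o + 4)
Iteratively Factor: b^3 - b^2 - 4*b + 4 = (b - 1)*(b^2 - 4) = (b - 1)*(b + 2)*(b - 2)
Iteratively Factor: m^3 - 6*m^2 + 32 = (m - 4)*(m^2 - 2*m - 8) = (m - 4)^2*(m + 2)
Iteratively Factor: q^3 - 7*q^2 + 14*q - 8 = (q - 4)*(q^2 - 3*q + 2) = (q - 4)*(q - 1)*(q - 2)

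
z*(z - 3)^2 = z^3 - 6*z^2 + 9*z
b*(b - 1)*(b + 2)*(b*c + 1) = b^4*c + b^3*c + b^3 - 2*b^2*c + b^2 - 2*b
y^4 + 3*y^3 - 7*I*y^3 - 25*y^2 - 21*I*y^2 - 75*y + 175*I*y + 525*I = (y - 5)*(y + 3)*(y + 5)*(y - 7*I)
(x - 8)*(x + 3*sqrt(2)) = x^2 - 8*x + 3*sqrt(2)*x - 24*sqrt(2)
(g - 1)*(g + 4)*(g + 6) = g^3 + 9*g^2 + 14*g - 24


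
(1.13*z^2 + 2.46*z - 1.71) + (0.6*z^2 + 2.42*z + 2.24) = 1.73*z^2 + 4.88*z + 0.53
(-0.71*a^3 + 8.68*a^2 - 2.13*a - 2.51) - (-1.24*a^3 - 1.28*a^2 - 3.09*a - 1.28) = 0.53*a^3 + 9.96*a^2 + 0.96*a - 1.23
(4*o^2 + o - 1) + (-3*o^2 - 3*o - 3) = o^2 - 2*o - 4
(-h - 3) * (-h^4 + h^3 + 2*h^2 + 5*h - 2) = h^5 + 2*h^4 - 5*h^3 - 11*h^2 - 13*h + 6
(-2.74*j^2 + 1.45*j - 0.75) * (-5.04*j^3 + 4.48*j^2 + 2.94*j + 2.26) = 13.8096*j^5 - 19.5832*j^4 + 2.2204*j^3 - 5.2894*j^2 + 1.072*j - 1.695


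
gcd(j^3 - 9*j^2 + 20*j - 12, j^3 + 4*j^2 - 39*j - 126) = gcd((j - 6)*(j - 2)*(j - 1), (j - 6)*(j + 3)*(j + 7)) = j - 6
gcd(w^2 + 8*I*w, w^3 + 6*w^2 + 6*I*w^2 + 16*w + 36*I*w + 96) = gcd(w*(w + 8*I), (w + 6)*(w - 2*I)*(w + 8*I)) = w + 8*I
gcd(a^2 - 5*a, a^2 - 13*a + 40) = a - 5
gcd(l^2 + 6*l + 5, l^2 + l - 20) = l + 5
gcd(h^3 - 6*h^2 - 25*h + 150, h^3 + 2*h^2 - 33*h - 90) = h^2 - h - 30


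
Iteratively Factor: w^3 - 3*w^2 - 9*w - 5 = (w - 5)*(w^2 + 2*w + 1) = (w - 5)*(w + 1)*(w + 1)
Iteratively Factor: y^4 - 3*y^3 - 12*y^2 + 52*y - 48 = (y - 2)*(y^3 - y^2 - 14*y + 24) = (y - 2)*(y + 4)*(y^2 - 5*y + 6) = (y - 2)^2*(y + 4)*(y - 3)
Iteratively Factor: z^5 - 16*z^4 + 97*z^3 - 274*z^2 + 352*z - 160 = (z - 4)*(z^4 - 12*z^3 + 49*z^2 - 78*z + 40) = (z - 4)*(z - 1)*(z^3 - 11*z^2 + 38*z - 40) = (z - 4)*(z - 2)*(z - 1)*(z^2 - 9*z + 20) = (z - 5)*(z - 4)*(z - 2)*(z - 1)*(z - 4)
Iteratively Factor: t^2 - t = (t)*(t - 1)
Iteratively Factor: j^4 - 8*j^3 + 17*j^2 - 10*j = (j - 2)*(j^3 - 6*j^2 + 5*j) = j*(j - 2)*(j^2 - 6*j + 5) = j*(j - 5)*(j - 2)*(j - 1)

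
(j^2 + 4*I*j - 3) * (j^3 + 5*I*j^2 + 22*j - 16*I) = j^5 + 9*I*j^4 - j^3 + 57*I*j^2 - 2*j + 48*I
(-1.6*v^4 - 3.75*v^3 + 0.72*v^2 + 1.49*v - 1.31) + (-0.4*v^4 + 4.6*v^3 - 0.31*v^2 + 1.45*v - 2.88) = -2.0*v^4 + 0.85*v^3 + 0.41*v^2 + 2.94*v - 4.19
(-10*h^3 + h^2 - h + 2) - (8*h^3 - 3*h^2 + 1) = -18*h^3 + 4*h^2 - h + 1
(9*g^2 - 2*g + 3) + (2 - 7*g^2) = 2*g^2 - 2*g + 5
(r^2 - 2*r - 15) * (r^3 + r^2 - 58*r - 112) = r^5 - r^4 - 75*r^3 - 11*r^2 + 1094*r + 1680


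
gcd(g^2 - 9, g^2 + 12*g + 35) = 1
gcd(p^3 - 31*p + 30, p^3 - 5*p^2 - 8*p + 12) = p - 1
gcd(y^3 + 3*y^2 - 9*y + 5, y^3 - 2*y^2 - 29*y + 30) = y^2 + 4*y - 5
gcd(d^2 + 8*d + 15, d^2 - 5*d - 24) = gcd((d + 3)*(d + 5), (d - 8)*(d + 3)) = d + 3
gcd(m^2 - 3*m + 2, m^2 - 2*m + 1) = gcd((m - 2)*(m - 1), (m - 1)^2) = m - 1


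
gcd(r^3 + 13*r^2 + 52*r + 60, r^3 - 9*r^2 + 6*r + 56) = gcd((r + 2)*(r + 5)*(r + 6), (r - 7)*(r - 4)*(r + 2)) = r + 2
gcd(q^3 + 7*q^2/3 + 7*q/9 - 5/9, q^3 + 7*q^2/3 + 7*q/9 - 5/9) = q^3 + 7*q^2/3 + 7*q/9 - 5/9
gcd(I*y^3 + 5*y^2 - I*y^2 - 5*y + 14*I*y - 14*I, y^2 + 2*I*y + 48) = 1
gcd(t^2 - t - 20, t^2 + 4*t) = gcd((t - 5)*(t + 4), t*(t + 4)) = t + 4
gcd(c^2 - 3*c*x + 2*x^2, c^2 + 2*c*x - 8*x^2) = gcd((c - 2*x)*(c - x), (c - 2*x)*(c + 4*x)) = -c + 2*x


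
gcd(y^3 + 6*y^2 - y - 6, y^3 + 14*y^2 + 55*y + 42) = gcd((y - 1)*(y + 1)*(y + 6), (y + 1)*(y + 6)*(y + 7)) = y^2 + 7*y + 6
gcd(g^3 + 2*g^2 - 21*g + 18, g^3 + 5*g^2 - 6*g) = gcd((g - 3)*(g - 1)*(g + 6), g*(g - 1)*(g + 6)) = g^2 + 5*g - 6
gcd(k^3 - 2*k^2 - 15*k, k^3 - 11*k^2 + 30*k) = k^2 - 5*k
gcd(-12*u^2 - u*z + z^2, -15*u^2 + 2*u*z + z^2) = 1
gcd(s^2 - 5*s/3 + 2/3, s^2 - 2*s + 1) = s - 1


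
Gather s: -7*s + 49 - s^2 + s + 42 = -s^2 - 6*s + 91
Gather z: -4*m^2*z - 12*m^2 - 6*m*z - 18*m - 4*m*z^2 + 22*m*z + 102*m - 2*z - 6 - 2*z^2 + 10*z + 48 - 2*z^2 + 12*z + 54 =-12*m^2 + 84*m + z^2*(-4*m - 4) + z*(-4*m^2 + 16*m + 20) + 96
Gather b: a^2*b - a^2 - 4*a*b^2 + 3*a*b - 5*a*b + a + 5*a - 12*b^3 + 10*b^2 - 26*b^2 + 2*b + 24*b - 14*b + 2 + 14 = -a^2 + 6*a - 12*b^3 + b^2*(-4*a - 16) + b*(a^2 - 2*a + 12) + 16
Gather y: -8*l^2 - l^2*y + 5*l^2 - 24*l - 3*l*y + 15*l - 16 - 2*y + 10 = -3*l^2 - 9*l + y*(-l^2 - 3*l - 2) - 6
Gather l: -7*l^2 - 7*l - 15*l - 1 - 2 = -7*l^2 - 22*l - 3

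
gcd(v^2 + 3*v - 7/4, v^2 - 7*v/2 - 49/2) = v + 7/2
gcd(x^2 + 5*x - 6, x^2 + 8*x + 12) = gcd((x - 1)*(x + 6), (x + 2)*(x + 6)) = x + 6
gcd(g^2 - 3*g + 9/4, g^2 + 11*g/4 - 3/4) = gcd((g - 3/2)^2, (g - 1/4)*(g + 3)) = 1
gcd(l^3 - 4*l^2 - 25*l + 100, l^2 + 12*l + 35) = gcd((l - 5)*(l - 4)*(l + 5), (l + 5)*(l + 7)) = l + 5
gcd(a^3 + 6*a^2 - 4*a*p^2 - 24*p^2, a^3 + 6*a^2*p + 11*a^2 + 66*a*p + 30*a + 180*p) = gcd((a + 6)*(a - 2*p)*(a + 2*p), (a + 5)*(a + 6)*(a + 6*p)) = a + 6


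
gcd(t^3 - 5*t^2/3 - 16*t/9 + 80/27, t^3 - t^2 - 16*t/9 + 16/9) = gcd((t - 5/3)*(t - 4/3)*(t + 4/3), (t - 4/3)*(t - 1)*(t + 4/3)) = t^2 - 16/9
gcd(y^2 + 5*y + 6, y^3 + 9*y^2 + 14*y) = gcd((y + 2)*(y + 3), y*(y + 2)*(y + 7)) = y + 2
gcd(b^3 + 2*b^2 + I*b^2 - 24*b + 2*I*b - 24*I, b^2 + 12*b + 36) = b + 6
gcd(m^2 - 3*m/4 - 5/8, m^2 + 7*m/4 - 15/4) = m - 5/4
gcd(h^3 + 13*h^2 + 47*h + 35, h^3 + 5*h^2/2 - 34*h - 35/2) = h + 7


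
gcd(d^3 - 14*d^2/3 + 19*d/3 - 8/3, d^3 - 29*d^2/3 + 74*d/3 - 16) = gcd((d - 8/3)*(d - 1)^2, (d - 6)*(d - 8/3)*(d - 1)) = d^2 - 11*d/3 + 8/3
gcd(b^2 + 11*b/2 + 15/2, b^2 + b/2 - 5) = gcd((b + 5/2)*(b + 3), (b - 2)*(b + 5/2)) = b + 5/2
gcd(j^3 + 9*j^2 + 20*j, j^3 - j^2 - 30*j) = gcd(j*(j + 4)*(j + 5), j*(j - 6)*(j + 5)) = j^2 + 5*j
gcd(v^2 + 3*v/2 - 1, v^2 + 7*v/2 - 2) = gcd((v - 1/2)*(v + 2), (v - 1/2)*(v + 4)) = v - 1/2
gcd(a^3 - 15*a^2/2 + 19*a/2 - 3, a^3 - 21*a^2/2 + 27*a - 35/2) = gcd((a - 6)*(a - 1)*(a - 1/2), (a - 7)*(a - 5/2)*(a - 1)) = a - 1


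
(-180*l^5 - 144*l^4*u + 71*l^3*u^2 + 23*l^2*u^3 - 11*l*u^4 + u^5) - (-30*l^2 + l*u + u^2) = -180*l^5 - 144*l^4*u + 71*l^3*u^2 + 23*l^2*u^3 + 30*l^2 - 11*l*u^4 - l*u + u^5 - u^2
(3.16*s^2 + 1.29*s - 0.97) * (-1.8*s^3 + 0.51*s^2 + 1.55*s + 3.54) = -5.688*s^5 - 0.7104*s^4 + 7.3019*s^3 + 12.6912*s^2 + 3.0631*s - 3.4338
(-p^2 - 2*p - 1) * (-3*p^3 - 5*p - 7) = 3*p^5 + 6*p^4 + 8*p^3 + 17*p^2 + 19*p + 7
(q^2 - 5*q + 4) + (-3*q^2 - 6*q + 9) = -2*q^2 - 11*q + 13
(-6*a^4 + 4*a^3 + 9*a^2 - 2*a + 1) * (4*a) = -24*a^5 + 16*a^4 + 36*a^3 - 8*a^2 + 4*a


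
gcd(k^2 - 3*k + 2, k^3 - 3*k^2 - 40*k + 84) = k - 2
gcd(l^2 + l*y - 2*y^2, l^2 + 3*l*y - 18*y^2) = 1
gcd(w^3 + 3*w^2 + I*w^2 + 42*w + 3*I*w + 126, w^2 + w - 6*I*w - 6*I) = w - 6*I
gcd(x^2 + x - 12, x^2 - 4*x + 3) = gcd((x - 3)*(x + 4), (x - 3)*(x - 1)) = x - 3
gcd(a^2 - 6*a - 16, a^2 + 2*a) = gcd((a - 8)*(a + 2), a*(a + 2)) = a + 2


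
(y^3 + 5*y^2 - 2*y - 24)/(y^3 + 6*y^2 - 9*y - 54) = (y^2 + 2*y - 8)/(y^2 + 3*y - 18)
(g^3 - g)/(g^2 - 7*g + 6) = g*(g + 1)/(g - 6)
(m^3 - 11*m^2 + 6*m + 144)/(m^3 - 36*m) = (m^2 - 5*m - 24)/(m*(m + 6))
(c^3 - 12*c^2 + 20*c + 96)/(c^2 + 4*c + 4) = (c^2 - 14*c + 48)/(c + 2)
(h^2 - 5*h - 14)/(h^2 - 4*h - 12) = (h - 7)/(h - 6)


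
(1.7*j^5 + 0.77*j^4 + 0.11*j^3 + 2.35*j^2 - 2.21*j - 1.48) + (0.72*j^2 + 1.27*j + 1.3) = 1.7*j^5 + 0.77*j^4 + 0.11*j^3 + 3.07*j^2 - 0.94*j - 0.18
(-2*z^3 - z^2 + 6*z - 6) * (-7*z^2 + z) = 14*z^5 + 5*z^4 - 43*z^3 + 48*z^2 - 6*z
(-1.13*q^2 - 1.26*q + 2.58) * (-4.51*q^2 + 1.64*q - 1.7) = 5.0963*q^4 + 3.8294*q^3 - 11.7812*q^2 + 6.3732*q - 4.386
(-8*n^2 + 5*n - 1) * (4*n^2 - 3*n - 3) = -32*n^4 + 44*n^3 + 5*n^2 - 12*n + 3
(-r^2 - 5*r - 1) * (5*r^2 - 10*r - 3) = -5*r^4 - 15*r^3 + 48*r^2 + 25*r + 3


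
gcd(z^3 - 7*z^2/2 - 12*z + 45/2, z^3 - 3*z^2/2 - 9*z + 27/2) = z^2 + 3*z/2 - 9/2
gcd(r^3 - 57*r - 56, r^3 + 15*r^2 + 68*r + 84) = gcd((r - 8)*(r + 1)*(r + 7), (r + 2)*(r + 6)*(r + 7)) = r + 7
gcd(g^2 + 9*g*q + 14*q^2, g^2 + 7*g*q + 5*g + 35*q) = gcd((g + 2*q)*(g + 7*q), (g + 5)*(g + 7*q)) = g + 7*q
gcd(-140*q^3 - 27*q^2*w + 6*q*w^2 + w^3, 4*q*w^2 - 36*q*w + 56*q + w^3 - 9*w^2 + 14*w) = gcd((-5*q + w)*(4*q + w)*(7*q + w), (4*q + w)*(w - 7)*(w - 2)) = 4*q + w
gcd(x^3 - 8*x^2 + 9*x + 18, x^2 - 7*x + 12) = x - 3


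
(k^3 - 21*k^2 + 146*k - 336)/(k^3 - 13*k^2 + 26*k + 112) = (k - 6)/(k + 2)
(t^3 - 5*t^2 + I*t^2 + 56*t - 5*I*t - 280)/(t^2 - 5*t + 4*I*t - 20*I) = (t^2 + I*t + 56)/(t + 4*I)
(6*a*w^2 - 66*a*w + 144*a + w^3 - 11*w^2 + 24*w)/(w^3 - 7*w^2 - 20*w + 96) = (6*a + w)/(w + 4)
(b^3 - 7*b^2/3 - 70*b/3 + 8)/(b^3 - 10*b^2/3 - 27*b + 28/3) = (b - 6)/(b - 7)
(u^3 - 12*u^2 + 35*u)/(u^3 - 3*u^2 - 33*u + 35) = u*(u - 5)/(u^2 + 4*u - 5)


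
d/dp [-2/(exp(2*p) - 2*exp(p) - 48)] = 4*(exp(p) - 1)*exp(p)/(-exp(2*p) + 2*exp(p) + 48)^2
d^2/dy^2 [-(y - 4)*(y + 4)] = -2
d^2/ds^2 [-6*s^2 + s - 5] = -12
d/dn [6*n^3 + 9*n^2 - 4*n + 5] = 18*n^2 + 18*n - 4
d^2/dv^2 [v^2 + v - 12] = 2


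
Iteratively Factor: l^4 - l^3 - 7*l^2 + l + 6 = (l + 2)*(l^3 - 3*l^2 - l + 3) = (l + 1)*(l + 2)*(l^2 - 4*l + 3) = (l - 1)*(l + 1)*(l + 2)*(l - 3)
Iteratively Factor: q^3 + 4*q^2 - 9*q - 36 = (q + 3)*(q^2 + q - 12) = (q - 3)*(q + 3)*(q + 4)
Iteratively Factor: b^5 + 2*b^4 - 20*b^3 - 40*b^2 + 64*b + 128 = (b + 2)*(b^4 - 20*b^2 + 64) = (b + 2)^2*(b^3 - 2*b^2 - 16*b + 32) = (b - 4)*(b + 2)^2*(b^2 + 2*b - 8) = (b - 4)*(b + 2)^2*(b + 4)*(b - 2)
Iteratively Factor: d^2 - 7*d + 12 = (d - 4)*(d - 3)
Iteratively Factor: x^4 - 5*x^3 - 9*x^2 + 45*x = (x - 5)*(x^3 - 9*x) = x*(x - 5)*(x^2 - 9) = x*(x - 5)*(x - 3)*(x + 3)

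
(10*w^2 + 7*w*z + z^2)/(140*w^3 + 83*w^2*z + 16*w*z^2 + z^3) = (2*w + z)/(28*w^2 + 11*w*z + z^2)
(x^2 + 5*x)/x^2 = (x + 5)/x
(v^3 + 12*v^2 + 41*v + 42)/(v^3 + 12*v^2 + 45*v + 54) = (v^2 + 9*v + 14)/(v^2 + 9*v + 18)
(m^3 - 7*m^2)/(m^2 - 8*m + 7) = m^2/(m - 1)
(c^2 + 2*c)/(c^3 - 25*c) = (c + 2)/(c^2 - 25)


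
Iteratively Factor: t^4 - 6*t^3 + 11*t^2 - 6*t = (t)*(t^3 - 6*t^2 + 11*t - 6) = t*(t - 1)*(t^2 - 5*t + 6) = t*(t - 2)*(t - 1)*(t - 3)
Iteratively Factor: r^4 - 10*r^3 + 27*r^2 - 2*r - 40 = (r + 1)*(r^3 - 11*r^2 + 38*r - 40) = (r - 4)*(r + 1)*(r^2 - 7*r + 10) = (r - 4)*(r - 2)*(r + 1)*(r - 5)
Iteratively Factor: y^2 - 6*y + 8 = (y - 2)*(y - 4)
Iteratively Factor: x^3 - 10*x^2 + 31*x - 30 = (x - 2)*(x^2 - 8*x + 15) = (x - 5)*(x - 2)*(x - 3)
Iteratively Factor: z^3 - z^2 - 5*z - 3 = (z + 1)*(z^2 - 2*z - 3) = (z + 1)^2*(z - 3)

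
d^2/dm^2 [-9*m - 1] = 0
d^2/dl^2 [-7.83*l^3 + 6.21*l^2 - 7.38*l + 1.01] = 12.42 - 46.98*l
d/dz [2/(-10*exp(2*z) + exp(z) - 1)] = (40*exp(z) - 2)*exp(z)/(10*exp(2*z) - exp(z) + 1)^2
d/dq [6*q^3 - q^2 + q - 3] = 18*q^2 - 2*q + 1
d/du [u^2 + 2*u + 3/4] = 2*u + 2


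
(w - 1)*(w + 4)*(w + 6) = w^3 + 9*w^2 + 14*w - 24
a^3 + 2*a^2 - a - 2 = (a - 1)*(a + 1)*(a + 2)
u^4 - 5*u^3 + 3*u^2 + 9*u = u*(u - 3)^2*(u + 1)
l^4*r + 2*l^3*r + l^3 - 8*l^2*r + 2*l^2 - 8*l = l*(l - 2)*(l + 4)*(l*r + 1)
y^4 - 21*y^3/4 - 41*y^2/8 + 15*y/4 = y*(y - 6)*(y - 1/2)*(y + 5/4)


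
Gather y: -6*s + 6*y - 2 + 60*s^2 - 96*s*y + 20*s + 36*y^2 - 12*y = 60*s^2 + 14*s + 36*y^2 + y*(-96*s - 6) - 2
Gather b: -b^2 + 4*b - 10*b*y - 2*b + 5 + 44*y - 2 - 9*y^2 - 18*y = -b^2 + b*(2 - 10*y) - 9*y^2 + 26*y + 3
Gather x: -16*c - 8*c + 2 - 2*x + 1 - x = -24*c - 3*x + 3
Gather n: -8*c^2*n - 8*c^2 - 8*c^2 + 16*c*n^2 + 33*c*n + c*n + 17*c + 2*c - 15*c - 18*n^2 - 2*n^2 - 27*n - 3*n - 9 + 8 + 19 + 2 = -16*c^2 + 4*c + n^2*(16*c - 20) + n*(-8*c^2 + 34*c - 30) + 20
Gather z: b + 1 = b + 1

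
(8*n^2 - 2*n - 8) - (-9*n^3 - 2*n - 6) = 9*n^3 + 8*n^2 - 2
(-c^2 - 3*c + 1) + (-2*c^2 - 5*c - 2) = -3*c^2 - 8*c - 1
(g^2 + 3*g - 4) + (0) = g^2 + 3*g - 4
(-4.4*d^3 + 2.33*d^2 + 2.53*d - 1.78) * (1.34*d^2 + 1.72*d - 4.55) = -5.896*d^5 - 4.4458*d^4 + 27.4178*d^3 - 8.6351*d^2 - 14.5731*d + 8.099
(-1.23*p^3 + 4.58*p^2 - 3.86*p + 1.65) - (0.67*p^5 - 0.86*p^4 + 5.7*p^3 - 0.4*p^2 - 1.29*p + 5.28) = -0.67*p^5 + 0.86*p^4 - 6.93*p^3 + 4.98*p^2 - 2.57*p - 3.63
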